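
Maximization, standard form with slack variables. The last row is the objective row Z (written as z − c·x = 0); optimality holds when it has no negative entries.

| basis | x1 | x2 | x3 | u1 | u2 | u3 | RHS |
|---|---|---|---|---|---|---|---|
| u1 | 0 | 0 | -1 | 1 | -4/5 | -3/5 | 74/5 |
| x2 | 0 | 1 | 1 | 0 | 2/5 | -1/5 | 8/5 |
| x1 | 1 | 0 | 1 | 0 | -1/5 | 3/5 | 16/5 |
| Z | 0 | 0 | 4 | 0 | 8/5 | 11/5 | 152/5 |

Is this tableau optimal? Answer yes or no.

Every Z-row coefficient is ≥ 0, so the tableau is optimal.

yes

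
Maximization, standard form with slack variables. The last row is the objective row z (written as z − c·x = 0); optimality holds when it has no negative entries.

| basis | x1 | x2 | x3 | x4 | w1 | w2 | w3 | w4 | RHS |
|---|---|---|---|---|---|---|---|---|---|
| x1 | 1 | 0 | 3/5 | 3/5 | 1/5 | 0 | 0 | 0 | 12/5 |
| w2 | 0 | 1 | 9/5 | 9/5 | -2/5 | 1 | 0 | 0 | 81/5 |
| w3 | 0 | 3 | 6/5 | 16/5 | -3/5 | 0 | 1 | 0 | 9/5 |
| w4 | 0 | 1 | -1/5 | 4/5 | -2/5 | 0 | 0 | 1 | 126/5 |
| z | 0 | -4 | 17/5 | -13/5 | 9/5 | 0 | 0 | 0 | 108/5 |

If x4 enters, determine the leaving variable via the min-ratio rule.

Column x4 entries and ratios — x1: (12/5)/(3/5) = 4; w2: (81/5)/(9/5) = 9; w3: (9/5)/(16/5) = 9/16; w4: (126/5)/(4/5) = 63/2.
Smallest ratio is 9/16 in the row of w3, so w3 leaves.

w3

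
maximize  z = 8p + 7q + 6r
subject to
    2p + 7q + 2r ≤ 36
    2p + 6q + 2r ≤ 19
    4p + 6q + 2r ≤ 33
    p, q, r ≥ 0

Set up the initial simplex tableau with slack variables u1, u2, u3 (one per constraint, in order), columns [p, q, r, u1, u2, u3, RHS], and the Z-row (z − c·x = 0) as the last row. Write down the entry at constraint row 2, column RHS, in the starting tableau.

The RHS of constraint 2 is b_2 = 19.

19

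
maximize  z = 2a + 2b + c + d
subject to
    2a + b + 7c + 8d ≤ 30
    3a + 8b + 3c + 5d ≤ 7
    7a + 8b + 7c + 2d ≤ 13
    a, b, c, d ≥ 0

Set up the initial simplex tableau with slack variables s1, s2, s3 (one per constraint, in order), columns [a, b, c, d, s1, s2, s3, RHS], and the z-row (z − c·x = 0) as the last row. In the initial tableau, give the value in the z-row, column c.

The z-row carries the negated objective coefficients: the c entry is -1.

-1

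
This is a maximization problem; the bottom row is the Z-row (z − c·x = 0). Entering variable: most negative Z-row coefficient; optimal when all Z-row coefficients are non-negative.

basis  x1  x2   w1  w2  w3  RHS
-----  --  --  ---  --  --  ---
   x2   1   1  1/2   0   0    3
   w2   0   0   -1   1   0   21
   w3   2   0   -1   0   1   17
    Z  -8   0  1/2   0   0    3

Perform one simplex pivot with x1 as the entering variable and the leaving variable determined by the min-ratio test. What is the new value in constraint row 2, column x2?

0

Ratio test on column x1 — row 1: 3/1 = 3; row 2: entry 0 ≤ 0; row 3: 17/2 = 17/2. Minimum is 3 at row 1 (x2 leaves); pivot element 1.
Divide row 1 by 1; eliminate column x1 from the other rows.
Row 2 update in column x2: 0 − 0·1 = 0.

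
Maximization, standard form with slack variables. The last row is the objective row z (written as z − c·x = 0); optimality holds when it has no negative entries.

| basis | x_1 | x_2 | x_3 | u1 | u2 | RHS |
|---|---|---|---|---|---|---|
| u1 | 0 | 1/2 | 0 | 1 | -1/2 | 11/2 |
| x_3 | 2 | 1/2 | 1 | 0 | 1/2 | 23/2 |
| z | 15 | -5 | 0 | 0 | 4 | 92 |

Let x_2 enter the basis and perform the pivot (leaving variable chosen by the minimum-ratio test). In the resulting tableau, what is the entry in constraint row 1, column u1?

Ratio test on column x_2 — row 1: (11/2)/(1/2) = 11; row 2: (23/2)/(1/2) = 23. Minimum is 11 at row 1 (u1 leaves); pivot element 1/2.
Divide row 1 by 1/2; eliminate column x_2 from the other rows.
In the new row 1, the u1 entry is the old entry divided by the pivot: 1/(1/2) = 2.

2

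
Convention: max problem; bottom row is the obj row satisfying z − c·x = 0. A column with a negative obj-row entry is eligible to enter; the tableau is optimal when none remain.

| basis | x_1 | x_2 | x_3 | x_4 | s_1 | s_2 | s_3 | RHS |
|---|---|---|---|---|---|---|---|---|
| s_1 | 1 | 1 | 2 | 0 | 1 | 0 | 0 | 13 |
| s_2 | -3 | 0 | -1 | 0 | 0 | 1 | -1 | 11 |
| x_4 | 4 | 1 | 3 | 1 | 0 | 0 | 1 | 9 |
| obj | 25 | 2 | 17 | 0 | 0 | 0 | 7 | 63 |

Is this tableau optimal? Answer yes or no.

yes

Every obj-row coefficient is ≥ 0, so the tableau is optimal.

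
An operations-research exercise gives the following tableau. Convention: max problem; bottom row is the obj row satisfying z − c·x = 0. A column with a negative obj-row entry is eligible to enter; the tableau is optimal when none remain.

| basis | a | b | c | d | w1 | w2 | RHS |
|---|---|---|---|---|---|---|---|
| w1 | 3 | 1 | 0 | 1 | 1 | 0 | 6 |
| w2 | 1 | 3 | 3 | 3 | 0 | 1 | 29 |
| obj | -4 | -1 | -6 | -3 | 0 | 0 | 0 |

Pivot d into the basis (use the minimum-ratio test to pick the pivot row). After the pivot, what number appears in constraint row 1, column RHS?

6

Ratio test on column d — row 1: 6/1 = 6; row 2: 29/3 = 29/3. Minimum is 6 at row 1 (w1 leaves); pivot element 1.
Divide row 1 by 1; eliminate column d from the other rows.
In the new row 1, the RHS entry is the old entry divided by the pivot: 6/1 = 6.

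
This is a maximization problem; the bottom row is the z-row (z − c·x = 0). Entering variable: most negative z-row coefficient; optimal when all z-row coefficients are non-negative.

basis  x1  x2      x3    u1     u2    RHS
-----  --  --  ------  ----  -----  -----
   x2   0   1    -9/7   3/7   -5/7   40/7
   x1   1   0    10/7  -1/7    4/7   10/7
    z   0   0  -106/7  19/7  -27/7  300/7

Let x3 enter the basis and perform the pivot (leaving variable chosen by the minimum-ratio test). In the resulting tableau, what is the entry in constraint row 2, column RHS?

Ratio test on column x3 — row 1: entry -9/7 ≤ 0; row 2: (10/7)/(10/7) = 1. Minimum is 1 at row 2 (x1 leaves); pivot element 10/7.
Divide row 2 by 10/7; eliminate column x3 from the other rows.
In the new row 2, the RHS entry is the old entry divided by the pivot: (10/7)/(10/7) = 1.

1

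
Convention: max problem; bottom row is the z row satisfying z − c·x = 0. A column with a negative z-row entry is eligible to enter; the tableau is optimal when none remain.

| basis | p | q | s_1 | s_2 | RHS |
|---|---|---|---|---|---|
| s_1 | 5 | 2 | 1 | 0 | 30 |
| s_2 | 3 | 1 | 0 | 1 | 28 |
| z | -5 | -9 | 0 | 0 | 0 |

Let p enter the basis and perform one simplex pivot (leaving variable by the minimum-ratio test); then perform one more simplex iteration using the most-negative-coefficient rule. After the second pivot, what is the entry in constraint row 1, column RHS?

Ratio test on column p — row 1: 30/5 = 6; row 2: 28/3 = 28/3. Minimum is 6 at row 1 (s_1 leaves); pivot element 5.
Divide row 1 by 5; eliminate column p from the other rows.
Second iteration: most negative z-row entry is -7 in column q, so q enters.
Ratio test on column q — row 1: 6/(2/5) = 15; row 2: entry -1/5 ≤ 0. Minimum is 15 at row 1 (p leaves); pivot element 2/5.
Divide row 1 by 2/5; eliminate column q from the other rows.
After both pivots, the entry at constraint row 1, column RHS is 15.

15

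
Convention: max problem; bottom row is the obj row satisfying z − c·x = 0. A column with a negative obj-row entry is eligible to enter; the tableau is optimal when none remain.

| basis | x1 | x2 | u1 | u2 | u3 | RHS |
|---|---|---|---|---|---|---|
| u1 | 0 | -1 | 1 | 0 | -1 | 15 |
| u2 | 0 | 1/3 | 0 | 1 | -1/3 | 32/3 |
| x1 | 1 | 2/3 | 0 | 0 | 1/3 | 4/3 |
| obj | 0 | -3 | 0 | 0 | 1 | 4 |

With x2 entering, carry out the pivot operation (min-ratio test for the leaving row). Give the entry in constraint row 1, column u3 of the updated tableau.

-1/2

Ratio test on column x2 — row 1: entry -1 ≤ 0; row 2: (32/3)/(1/3) = 32; row 3: (4/3)/(2/3) = 2. Minimum is 2 at row 3 (x1 leaves); pivot element 2/3.
Divide row 3 by 2/3; eliminate column x2 from the other rows.
Row 1 update in column u3: -1 − (-1)·(1/2) = -1/2.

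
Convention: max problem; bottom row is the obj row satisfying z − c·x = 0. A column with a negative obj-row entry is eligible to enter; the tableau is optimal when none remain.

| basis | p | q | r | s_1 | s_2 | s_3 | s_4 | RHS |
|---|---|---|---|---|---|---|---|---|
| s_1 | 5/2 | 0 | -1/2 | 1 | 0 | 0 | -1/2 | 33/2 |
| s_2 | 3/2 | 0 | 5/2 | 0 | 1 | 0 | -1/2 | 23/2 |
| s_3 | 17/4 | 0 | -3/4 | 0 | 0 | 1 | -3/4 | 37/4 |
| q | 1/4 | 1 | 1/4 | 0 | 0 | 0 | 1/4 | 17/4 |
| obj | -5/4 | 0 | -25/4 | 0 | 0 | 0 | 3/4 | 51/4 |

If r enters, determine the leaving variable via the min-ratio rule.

Column r entries and ratios — s_1: -1/2 ≤ 0, skip; s_2: (23/2)/(5/2) = 23/5; s_3: -3/4 ≤ 0, skip; q: (17/4)/(1/4) = 17.
Smallest ratio is 23/5 in the row of s_2, so s_2 leaves.

s_2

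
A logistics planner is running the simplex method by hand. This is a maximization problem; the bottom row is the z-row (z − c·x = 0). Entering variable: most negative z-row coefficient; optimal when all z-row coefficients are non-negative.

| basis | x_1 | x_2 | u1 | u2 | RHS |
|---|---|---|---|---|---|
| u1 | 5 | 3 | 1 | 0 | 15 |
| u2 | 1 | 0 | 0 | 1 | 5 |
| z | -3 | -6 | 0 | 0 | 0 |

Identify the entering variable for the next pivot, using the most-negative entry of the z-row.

x_2

Negative z-row entries: x_1: -3, x_2: -6.
The most negative is -6 in column x_2, so x_2 enters.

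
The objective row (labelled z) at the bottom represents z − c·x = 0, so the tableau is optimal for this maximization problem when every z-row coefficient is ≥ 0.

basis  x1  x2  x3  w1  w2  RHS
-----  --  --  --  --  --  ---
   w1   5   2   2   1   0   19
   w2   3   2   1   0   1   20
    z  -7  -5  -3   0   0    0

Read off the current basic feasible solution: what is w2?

w2 is basic (row 2); its value is the RHS of that row, 20.

20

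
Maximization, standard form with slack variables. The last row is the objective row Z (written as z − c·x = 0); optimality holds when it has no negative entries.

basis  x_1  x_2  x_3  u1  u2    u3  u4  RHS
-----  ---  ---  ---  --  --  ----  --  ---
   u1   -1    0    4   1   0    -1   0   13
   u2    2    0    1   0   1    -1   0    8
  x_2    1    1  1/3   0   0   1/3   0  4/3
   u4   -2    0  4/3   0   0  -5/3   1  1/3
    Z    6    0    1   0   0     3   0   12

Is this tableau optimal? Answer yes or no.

Every Z-row coefficient is ≥ 0, so the tableau is optimal.

yes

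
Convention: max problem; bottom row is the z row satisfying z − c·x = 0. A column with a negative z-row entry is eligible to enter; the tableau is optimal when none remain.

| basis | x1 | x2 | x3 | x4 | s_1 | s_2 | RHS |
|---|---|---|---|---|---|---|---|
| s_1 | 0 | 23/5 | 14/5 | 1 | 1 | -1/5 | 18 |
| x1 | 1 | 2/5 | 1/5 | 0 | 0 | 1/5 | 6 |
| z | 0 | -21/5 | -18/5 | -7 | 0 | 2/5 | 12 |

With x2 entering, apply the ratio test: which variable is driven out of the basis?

s_1

Column x2 entries and ratios — s_1: 18/(23/5) = 90/23; x1: 6/(2/5) = 15.
Smallest ratio is 90/23 in the row of s_1, so s_1 leaves.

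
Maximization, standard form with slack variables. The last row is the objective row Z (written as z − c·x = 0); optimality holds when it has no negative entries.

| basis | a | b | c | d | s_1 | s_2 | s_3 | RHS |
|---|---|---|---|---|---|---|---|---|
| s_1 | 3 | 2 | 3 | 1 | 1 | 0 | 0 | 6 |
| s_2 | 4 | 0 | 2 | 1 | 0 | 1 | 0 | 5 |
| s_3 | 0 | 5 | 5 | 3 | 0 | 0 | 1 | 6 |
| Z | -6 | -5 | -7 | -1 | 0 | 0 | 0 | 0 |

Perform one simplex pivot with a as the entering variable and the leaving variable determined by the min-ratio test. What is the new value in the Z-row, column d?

Ratio test on column a — row 1: 6/3 = 2; row 2: 5/4 = 5/4; row 3: entry 0 ≤ 0. Minimum is 5/4 at row 2 (s_2 leaves); pivot element 4.
Divide row 2 by 4; eliminate column a from the other rows.
Z-row update in column d: -1 − (-6)·(1/4) = 1/2.

1/2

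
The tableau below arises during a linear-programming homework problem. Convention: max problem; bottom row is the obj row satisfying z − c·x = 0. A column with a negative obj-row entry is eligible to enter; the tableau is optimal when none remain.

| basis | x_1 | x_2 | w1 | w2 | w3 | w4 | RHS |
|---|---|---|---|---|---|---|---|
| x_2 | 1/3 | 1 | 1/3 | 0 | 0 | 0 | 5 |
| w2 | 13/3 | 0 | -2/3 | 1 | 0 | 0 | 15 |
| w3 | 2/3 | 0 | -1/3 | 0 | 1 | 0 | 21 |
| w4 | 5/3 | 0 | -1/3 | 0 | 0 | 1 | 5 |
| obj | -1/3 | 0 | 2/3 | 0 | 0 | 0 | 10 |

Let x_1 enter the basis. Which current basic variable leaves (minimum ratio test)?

Column x_1 entries and ratios — x_2: 5/(1/3) = 15; w2: 15/(13/3) = 45/13; w3: 21/(2/3) = 63/2; w4: 5/(5/3) = 3.
Smallest ratio is 3 in the row of w4, so w4 leaves.

w4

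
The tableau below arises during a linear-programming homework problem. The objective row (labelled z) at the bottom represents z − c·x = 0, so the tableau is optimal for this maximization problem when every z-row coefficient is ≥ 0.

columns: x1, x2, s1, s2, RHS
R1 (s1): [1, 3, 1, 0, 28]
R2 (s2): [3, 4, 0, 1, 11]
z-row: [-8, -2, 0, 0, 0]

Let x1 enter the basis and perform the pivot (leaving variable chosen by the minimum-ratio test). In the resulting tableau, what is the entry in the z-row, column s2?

Ratio test on column x1 — row 1: 28/1 = 28; row 2: 11/3 = 11/3. Minimum is 11/3 at row 2 (s2 leaves); pivot element 3.
Divide row 2 by 3; eliminate column x1 from the other rows.
z-row update in column s2: 0 − (-8)·(1/3) = 8/3.

8/3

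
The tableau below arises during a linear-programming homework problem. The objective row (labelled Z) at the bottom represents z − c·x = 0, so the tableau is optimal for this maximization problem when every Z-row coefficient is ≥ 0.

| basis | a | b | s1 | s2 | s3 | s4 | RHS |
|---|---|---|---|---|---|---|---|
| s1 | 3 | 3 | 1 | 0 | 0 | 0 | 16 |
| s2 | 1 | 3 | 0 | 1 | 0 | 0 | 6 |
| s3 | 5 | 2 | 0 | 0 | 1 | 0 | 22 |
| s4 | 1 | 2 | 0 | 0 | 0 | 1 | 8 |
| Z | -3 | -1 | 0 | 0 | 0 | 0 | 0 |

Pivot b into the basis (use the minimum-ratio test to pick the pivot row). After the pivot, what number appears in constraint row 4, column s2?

-2/3

Ratio test on column b — row 1: 16/3 = 16/3; row 2: 6/3 = 2; row 3: 22/2 = 11; row 4: 8/2 = 4. Minimum is 2 at row 2 (s2 leaves); pivot element 3.
Divide row 2 by 3; eliminate column b from the other rows.
Row 4 update in column s2: 0 − 2·(1/3) = -2/3.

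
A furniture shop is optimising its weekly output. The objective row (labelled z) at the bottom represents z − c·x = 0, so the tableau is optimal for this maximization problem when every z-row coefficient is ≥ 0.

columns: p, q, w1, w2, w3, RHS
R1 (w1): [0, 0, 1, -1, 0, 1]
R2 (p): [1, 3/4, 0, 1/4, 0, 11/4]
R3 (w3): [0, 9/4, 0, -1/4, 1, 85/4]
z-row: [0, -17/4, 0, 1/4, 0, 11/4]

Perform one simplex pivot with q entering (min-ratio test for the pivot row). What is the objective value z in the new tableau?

55/3

Ratio test on column q — row 1: entry 0 ≤ 0; row 2: (11/4)/(3/4) = 11/3; row 3: (85/4)/(9/4) = 85/9. Minimum is 11/3 at row 2 (p leaves); pivot element 3/4.
Pivot on row 2; the z-row RHS becomes 11/4 − (-17/4)·(11/3) = 55/3.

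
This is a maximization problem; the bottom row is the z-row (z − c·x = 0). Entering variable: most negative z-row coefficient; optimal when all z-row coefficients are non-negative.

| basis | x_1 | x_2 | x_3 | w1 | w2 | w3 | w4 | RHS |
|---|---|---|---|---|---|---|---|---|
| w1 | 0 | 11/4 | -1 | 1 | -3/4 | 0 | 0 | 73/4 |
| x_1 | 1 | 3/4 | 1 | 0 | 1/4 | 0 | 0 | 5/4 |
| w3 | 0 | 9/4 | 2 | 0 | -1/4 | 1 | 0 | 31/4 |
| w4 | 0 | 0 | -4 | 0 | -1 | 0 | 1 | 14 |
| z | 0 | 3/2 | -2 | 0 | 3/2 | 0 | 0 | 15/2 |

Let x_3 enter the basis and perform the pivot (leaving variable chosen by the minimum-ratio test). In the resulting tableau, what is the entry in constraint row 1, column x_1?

Ratio test on column x_3 — row 1: entry -1 ≤ 0; row 2: (5/4)/1 = 5/4; row 3: (31/4)/2 = 31/8; row 4: entry -4 ≤ 0. Minimum is 5/4 at row 2 (x_1 leaves); pivot element 1.
Divide row 2 by 1; eliminate column x_3 from the other rows.
Row 1 update in column x_1: 0 − (-1)·1 = 1.

1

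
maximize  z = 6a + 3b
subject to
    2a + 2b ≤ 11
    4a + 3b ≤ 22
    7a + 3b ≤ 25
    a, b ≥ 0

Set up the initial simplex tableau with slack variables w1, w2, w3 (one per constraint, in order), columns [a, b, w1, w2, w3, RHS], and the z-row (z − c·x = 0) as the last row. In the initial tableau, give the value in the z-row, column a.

The z-row carries the negated objective coefficients: the a entry is -6.

-6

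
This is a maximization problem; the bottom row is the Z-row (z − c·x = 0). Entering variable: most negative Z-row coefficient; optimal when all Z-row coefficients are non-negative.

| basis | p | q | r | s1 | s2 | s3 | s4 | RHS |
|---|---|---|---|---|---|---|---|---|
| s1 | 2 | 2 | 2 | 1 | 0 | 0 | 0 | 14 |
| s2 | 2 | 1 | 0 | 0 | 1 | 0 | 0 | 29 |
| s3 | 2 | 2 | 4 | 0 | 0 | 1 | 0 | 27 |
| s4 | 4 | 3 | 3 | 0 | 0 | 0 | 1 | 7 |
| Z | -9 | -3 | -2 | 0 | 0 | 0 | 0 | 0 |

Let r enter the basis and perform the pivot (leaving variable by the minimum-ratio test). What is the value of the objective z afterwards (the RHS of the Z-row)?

14/3

Ratio test on column r — row 1: 14/2 = 7; row 2: entry 0 ≤ 0; row 3: 27/4 = 27/4; row 4: 7/3 = 7/3. Minimum is 7/3 at row 4 (s4 leaves); pivot element 3.
Pivot on row 4; the Z-row RHS becomes 0 − (-2)·(7/3) = 14/3.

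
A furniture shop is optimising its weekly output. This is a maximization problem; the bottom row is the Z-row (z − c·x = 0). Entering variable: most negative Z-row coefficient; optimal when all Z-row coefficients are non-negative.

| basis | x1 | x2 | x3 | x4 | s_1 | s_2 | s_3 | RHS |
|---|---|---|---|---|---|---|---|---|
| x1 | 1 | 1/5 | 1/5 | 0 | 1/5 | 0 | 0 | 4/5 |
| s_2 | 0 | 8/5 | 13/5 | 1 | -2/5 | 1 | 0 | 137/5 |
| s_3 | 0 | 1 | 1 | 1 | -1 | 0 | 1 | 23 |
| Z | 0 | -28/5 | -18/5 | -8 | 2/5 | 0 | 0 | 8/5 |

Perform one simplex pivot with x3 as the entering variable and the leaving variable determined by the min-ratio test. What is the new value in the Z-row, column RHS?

16

Ratio test on column x3 — row 1: (4/5)/(1/5) = 4; row 2: (137/5)/(13/5) = 137/13; row 3: 23/1 = 23. Minimum is 4 at row 1 (x1 leaves); pivot element 1/5.
Divide row 1 by 1/5; eliminate column x3 from the other rows.
Z-row update in column RHS: 8/5 − (-18/5)·4 = 16.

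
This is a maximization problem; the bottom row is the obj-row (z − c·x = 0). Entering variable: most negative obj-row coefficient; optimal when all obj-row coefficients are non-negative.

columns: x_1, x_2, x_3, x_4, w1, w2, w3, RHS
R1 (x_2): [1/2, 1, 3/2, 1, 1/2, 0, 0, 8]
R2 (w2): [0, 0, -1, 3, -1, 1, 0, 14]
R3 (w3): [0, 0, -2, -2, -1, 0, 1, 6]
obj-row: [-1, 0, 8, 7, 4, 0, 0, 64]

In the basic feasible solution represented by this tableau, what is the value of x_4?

0

x_4 is not in the basis, so in the current basic feasible solution x_4 = 0.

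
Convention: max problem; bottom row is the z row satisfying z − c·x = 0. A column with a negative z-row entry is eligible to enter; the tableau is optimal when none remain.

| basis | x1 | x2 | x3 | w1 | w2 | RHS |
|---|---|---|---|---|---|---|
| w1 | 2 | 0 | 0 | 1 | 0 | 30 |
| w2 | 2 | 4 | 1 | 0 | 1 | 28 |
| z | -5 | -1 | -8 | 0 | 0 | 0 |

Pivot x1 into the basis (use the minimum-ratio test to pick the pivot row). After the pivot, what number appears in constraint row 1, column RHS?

Ratio test on column x1 — row 1: 30/2 = 15; row 2: 28/2 = 14. Minimum is 14 at row 2 (w2 leaves); pivot element 2.
Divide row 2 by 2; eliminate column x1 from the other rows.
Row 1 update in column RHS: 30 − 2·14 = 2.

2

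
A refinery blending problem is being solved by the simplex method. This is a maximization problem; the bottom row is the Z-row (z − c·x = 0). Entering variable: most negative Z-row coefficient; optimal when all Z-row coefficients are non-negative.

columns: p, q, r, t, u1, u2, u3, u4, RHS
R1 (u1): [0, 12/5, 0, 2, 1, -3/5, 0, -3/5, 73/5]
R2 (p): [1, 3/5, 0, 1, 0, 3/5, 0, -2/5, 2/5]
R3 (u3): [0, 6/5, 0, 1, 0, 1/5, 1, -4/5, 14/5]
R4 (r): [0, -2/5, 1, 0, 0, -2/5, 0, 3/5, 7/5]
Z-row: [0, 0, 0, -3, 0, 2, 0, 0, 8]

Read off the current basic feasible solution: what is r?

7/5

r is basic (row 4); its value is the RHS of that row, 7/5.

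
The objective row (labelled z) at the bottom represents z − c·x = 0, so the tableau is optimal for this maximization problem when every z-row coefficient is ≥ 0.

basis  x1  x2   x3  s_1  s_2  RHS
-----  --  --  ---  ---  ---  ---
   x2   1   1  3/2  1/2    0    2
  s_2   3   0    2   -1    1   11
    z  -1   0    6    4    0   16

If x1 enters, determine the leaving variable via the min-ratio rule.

x2

Column x1 entries and ratios — x2: 2/1 = 2; s_2: 11/3 = 11/3.
Smallest ratio is 2 in the row of x2, so x2 leaves.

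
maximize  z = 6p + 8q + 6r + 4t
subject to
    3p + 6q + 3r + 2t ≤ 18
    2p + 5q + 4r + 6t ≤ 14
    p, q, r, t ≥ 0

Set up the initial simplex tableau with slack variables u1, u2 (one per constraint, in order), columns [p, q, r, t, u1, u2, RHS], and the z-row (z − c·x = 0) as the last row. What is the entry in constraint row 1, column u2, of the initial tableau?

0

Slack u2 belongs to constraint 2; its column is the unit vector e_2, so the entry in row 1 is 0.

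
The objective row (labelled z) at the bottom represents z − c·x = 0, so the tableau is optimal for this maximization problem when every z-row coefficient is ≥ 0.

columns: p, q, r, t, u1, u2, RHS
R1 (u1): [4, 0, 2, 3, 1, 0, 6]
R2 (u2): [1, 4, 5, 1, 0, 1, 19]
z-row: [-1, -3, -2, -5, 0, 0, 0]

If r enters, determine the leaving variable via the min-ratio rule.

u1

Column r entries and ratios — u1: 6/2 = 3; u2: 19/5 = 19/5.
Smallest ratio is 3 in the row of u1, so u1 leaves.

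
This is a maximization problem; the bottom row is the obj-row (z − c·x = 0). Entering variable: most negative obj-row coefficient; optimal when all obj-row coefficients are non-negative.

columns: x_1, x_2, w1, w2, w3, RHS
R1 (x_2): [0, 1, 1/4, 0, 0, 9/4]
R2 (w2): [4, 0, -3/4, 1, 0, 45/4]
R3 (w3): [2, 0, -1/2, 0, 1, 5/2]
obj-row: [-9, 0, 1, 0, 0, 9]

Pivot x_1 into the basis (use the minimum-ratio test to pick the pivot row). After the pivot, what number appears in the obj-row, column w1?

-5/4

Ratio test on column x_1 — row 1: entry 0 ≤ 0; row 2: (45/4)/4 = 45/16; row 3: (5/2)/2 = 5/4. Minimum is 5/4 at row 3 (w3 leaves); pivot element 2.
Divide row 3 by 2; eliminate column x_1 from the other rows.
obj-row update in column w1: 1 − (-9)·(-1/4) = -5/4.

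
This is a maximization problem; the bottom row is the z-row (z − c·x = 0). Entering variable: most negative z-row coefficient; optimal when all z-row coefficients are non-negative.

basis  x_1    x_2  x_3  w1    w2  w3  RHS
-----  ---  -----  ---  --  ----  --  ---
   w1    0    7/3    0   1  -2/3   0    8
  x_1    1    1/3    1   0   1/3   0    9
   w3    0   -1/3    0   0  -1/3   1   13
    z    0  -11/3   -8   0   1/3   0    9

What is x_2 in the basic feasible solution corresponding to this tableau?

0

x_2 is not in the basis, so in the current basic feasible solution x_2 = 0.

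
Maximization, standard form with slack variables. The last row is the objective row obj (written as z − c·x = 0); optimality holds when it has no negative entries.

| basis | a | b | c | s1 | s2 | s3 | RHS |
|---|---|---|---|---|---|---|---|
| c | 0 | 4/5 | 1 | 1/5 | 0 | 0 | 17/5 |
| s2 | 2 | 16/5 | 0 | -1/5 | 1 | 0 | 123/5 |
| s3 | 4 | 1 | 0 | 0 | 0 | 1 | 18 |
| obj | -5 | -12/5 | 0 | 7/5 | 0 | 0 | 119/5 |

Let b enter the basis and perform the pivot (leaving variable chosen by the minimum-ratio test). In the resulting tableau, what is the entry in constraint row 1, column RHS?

17/4

Ratio test on column b — row 1: (17/5)/(4/5) = 17/4; row 2: (123/5)/(16/5) = 123/16; row 3: 18/1 = 18. Minimum is 17/4 at row 1 (c leaves); pivot element 4/5.
Divide row 1 by 4/5; eliminate column b from the other rows.
In the new row 1, the RHS entry is the old entry divided by the pivot: (17/5)/(4/5) = 17/4.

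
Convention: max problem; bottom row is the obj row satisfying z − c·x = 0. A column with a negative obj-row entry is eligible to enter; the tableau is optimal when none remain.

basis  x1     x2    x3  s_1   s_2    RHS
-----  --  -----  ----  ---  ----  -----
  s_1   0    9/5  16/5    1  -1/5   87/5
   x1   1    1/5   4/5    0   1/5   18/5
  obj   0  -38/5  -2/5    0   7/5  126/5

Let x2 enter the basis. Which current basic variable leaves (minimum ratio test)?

Column x2 entries and ratios — s_1: (87/5)/(9/5) = 29/3; x1: (18/5)/(1/5) = 18.
Smallest ratio is 29/3 in the row of s_1, so s_1 leaves.

s_1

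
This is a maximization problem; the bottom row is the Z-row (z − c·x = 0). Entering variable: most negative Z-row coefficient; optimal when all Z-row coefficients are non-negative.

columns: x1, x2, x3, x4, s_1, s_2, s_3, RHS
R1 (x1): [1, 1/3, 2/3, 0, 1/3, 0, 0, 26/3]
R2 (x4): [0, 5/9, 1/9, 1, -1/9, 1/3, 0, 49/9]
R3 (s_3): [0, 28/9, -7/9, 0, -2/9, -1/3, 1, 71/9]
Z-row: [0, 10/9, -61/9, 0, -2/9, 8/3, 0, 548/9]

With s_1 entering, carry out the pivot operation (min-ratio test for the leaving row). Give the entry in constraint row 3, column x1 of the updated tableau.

2/3

Ratio test on column s_1 — row 1: (26/3)/(1/3) = 26; row 2: entry -1/9 ≤ 0; row 3: entry -2/9 ≤ 0. Minimum is 26 at row 1 (x1 leaves); pivot element 1/3.
Divide row 1 by 1/3; eliminate column s_1 from the other rows.
Row 3 update in column x1: 0 − (-2/9)·3 = 2/3.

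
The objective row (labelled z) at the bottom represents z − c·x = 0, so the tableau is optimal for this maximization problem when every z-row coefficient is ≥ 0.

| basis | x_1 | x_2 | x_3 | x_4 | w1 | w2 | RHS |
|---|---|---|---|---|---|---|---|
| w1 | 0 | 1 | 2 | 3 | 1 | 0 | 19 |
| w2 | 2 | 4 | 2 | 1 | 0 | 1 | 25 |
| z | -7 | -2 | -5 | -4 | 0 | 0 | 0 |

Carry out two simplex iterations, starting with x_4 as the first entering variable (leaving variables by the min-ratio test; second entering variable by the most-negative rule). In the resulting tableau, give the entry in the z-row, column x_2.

Ratio test on column x_4 — row 1: 19/3 = 19/3; row 2: 25/1 = 25. Minimum is 19/3 at row 1 (w1 leaves); pivot element 3.
Divide row 1 by 3; eliminate column x_4 from the other rows.
Second iteration: most negative z-row entry is -7 in column x_1, so x_1 enters.
Ratio test on column x_1 — row 1: entry 0 ≤ 0; row 2: (56/3)/2 = 28/3. Minimum is 28/3 at row 2 (w2 leaves); pivot element 2.
Divide row 2 by 2; eliminate column x_1 from the other rows.
After both pivots, the entry at the z-row, column x_2 is 73/6.

73/6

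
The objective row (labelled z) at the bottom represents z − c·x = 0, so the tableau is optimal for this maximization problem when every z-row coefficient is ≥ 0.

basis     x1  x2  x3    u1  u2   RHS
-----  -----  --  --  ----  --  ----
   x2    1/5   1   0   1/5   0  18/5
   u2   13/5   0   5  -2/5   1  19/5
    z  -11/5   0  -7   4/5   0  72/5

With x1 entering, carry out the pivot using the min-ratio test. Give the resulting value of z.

229/13

Ratio test on column x1 — row 1: (18/5)/(1/5) = 18; row 2: (19/5)/(13/5) = 19/13. Minimum is 19/13 at row 2 (u2 leaves); pivot element 13/5.
Pivot on row 2; the z-row RHS becomes 72/5 − (-11/5)·(19/13) = 229/13.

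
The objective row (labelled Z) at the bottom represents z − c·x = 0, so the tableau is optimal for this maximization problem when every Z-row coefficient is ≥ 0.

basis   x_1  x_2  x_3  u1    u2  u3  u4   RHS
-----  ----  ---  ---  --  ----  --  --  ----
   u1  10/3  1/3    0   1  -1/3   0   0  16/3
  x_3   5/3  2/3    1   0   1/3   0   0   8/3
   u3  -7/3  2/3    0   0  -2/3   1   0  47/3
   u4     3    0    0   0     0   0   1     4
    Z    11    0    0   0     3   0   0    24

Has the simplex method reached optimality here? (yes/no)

Every Z-row coefficient is ≥ 0, so the tableau is optimal.

yes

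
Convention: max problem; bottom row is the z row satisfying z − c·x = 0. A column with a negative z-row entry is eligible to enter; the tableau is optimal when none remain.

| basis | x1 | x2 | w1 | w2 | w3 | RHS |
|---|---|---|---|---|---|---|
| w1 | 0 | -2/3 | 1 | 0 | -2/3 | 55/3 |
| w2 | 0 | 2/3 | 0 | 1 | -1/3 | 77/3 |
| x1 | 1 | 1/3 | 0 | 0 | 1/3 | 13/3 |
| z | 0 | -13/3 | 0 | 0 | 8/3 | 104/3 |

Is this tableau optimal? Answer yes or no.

no

The z-row has a negative entry -13/3 in column x2, so it is not optimal.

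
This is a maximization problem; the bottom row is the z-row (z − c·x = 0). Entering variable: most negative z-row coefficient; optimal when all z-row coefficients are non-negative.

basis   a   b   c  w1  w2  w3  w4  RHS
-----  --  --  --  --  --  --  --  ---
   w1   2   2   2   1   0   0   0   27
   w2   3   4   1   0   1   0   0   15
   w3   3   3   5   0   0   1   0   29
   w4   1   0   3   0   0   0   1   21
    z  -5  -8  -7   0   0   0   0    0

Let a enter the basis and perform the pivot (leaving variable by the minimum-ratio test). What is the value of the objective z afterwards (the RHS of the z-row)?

25

Ratio test on column a — row 1: 27/2 = 27/2; row 2: 15/3 = 5; row 3: 29/3 = 29/3; row 4: 21/1 = 21. Minimum is 5 at row 2 (w2 leaves); pivot element 3.
Pivot on row 2; the z-row RHS becomes 0 − (-5)·5 = 25.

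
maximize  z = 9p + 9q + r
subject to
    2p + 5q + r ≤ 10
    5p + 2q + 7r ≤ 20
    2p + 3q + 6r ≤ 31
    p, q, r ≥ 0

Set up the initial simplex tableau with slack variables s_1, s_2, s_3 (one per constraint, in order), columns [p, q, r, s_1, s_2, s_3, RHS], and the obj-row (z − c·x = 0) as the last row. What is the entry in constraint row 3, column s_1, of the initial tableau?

0

Slack s_1 belongs to constraint 1; its column is the unit vector e_1, so the entry in row 3 is 0.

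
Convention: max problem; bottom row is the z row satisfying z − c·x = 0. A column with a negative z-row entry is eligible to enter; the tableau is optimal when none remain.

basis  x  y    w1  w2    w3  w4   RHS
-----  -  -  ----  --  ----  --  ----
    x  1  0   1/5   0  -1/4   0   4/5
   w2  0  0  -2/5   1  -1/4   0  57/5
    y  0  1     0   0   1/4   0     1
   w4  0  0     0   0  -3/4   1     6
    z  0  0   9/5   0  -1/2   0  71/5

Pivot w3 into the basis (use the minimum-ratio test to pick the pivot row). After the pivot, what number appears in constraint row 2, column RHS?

Ratio test on column w3 — row 1: entry -1/4 ≤ 0; row 2: entry -1/4 ≤ 0; row 3: 1/(1/4) = 4; row 4: entry -3/4 ≤ 0. Minimum is 4 at row 3 (y leaves); pivot element 1/4.
Divide row 3 by 1/4; eliminate column w3 from the other rows.
Row 2 update in column RHS: 57/5 − (-1/4)·4 = 62/5.

62/5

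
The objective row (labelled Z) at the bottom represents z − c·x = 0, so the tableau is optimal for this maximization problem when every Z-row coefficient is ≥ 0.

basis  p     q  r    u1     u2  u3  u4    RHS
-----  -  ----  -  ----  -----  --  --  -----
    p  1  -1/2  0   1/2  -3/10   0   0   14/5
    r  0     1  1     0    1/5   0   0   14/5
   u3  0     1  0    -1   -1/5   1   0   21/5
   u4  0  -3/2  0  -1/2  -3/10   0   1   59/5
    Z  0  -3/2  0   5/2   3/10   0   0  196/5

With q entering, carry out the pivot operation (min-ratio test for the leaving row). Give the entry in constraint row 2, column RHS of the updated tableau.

Ratio test on column q — row 1: entry -1/2 ≤ 0; row 2: (14/5)/1 = 14/5; row 3: (21/5)/1 = 21/5; row 4: entry -3/2 ≤ 0. Minimum is 14/5 at row 2 (r leaves); pivot element 1.
Divide row 2 by 1; eliminate column q from the other rows.
In the new row 2, the RHS entry is the old entry divided by the pivot: (14/5)/1 = 14/5.

14/5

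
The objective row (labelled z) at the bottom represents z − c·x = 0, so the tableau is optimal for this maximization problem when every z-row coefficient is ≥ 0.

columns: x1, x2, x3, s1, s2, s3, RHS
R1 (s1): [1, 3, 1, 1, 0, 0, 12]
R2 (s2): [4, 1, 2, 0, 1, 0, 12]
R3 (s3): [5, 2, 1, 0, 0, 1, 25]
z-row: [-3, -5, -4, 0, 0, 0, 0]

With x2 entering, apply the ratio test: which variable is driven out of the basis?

s1

Column x2 entries and ratios — s1: 12/3 = 4; s2: 12/1 = 12; s3: 25/2 = 25/2.
Smallest ratio is 4 in the row of s1, so s1 leaves.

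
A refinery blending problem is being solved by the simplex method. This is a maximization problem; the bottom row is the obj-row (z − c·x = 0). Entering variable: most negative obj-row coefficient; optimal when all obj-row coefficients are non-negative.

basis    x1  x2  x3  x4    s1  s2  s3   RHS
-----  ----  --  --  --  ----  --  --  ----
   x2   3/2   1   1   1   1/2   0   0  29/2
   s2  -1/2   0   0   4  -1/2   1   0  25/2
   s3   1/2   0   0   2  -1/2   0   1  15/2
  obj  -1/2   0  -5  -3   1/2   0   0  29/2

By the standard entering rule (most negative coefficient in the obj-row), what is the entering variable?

x3

Negative obj-row entries: x1: -1/2, x3: -5, x4: -3.
The most negative is -5 in column x3, so x3 enters.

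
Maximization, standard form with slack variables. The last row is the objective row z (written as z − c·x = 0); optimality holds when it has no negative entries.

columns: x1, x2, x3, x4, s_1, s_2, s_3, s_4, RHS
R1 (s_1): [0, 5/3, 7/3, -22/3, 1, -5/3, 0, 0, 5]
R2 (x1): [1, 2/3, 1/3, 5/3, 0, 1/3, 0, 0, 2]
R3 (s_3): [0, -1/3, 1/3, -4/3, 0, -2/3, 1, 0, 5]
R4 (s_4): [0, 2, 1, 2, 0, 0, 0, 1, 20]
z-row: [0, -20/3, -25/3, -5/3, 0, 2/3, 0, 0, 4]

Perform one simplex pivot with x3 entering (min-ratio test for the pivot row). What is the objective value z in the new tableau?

153/7

Ratio test on column x3 — row 1: 5/(7/3) = 15/7; row 2: 2/(1/3) = 6; row 3: 5/(1/3) = 15; row 4: 20/1 = 20. Minimum is 15/7 at row 1 (s_1 leaves); pivot element 7/3.
Pivot on row 1; the z-row RHS becomes 4 − (-25/3)·(15/7) = 153/7.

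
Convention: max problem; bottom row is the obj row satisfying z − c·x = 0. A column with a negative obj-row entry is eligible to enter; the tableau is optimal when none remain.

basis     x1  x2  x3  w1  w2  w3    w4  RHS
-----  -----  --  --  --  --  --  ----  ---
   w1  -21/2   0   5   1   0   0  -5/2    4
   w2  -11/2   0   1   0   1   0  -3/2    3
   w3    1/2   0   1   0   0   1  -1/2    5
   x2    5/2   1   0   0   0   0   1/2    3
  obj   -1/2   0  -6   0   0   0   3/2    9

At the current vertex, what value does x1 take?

0

x1 is not in the basis, so in the current basic feasible solution x1 = 0.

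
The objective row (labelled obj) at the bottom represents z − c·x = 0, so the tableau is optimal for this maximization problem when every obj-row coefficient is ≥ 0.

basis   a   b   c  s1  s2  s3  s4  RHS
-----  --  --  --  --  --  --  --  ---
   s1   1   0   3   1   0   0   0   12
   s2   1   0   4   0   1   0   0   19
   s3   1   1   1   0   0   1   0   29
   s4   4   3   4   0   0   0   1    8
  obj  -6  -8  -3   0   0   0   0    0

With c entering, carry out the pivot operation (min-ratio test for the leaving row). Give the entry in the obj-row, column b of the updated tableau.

-23/4

Ratio test on column c — row 1: 12/3 = 4; row 2: 19/4 = 19/4; row 3: 29/1 = 29; row 4: 8/4 = 2. Minimum is 2 at row 4 (s4 leaves); pivot element 4.
Divide row 4 by 4; eliminate column c from the other rows.
obj-row update in column b: -8 − (-3)·(3/4) = -23/4.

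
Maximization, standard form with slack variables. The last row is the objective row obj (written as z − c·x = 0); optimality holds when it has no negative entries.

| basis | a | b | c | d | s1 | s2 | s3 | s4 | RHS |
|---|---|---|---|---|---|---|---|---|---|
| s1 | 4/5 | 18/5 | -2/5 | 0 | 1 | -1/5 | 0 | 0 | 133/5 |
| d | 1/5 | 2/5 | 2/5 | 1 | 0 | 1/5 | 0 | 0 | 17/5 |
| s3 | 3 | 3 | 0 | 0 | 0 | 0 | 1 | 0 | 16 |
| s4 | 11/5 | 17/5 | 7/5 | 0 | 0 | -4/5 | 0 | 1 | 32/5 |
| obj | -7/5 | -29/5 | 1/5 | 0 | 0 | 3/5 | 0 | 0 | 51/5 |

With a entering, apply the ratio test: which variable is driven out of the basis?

Column a entries and ratios — s1: (133/5)/(4/5) = 133/4; d: (17/5)/(1/5) = 17; s3: 16/3 = 16/3; s4: (32/5)/(11/5) = 32/11.
Smallest ratio is 32/11 in the row of s4, so s4 leaves.

s4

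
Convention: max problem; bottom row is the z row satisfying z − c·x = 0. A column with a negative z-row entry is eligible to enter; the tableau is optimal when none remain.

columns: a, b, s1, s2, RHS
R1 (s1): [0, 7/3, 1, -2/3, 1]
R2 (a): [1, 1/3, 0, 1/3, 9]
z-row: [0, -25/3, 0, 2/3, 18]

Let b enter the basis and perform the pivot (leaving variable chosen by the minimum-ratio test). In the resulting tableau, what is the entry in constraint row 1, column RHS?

3/7

Ratio test on column b — row 1: 1/(7/3) = 3/7; row 2: 9/(1/3) = 27. Minimum is 3/7 at row 1 (s1 leaves); pivot element 7/3.
Divide row 1 by 7/3; eliminate column b from the other rows.
In the new row 1, the RHS entry is the old entry divided by the pivot: 1/(7/3) = 3/7.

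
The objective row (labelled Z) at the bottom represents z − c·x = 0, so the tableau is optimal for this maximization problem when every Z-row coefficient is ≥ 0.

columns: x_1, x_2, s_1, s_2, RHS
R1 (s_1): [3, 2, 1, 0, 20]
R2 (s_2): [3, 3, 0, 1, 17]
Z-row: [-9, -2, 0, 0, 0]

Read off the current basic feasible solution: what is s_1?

s_1 is basic (row 1); its value is the RHS of that row, 20.

20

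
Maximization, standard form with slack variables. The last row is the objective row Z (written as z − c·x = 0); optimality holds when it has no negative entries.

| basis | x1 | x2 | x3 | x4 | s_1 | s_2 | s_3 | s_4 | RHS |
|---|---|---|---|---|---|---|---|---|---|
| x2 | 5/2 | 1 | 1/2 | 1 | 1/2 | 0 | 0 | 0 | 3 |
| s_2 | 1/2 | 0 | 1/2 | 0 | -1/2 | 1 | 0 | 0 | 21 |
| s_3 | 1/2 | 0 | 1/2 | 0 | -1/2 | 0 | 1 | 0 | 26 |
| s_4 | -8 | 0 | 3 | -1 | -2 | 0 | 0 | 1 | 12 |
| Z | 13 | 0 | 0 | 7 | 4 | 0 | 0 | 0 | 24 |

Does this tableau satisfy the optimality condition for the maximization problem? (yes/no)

yes

Every Z-row coefficient is ≥ 0, so the tableau is optimal.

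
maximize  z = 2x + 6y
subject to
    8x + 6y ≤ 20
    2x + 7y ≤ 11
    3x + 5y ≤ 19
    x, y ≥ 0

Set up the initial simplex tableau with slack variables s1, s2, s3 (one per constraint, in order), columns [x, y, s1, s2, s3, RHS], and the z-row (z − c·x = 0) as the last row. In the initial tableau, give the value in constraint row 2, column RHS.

11

The RHS of constraint 2 is b_2 = 11.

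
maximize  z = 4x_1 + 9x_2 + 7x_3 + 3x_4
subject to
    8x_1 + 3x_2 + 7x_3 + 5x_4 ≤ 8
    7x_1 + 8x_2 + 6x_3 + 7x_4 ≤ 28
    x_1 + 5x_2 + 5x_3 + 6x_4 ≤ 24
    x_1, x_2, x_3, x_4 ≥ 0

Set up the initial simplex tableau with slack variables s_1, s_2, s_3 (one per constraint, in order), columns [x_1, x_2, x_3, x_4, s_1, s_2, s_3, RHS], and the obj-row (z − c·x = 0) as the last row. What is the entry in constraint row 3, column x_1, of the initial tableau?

Constraint 3 has coefficient 1 on x_1.

1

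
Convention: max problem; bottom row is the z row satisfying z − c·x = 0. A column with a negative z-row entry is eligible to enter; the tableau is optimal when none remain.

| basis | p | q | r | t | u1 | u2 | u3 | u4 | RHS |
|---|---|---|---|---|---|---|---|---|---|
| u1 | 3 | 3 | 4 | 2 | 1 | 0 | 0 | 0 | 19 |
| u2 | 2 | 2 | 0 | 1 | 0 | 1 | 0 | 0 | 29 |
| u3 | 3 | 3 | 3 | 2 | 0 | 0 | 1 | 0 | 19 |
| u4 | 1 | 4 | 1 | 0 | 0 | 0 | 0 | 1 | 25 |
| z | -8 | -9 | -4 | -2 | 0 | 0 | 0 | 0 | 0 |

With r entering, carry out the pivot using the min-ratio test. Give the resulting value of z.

Ratio test on column r — row 1: 19/4 = 19/4; row 2: entry 0 ≤ 0; row 3: 19/3 = 19/3; row 4: 25/1 = 25. Minimum is 19/4 at row 1 (u1 leaves); pivot element 4.
Pivot on row 1; the z-row RHS becomes 0 − (-4)·(19/4) = 19.

19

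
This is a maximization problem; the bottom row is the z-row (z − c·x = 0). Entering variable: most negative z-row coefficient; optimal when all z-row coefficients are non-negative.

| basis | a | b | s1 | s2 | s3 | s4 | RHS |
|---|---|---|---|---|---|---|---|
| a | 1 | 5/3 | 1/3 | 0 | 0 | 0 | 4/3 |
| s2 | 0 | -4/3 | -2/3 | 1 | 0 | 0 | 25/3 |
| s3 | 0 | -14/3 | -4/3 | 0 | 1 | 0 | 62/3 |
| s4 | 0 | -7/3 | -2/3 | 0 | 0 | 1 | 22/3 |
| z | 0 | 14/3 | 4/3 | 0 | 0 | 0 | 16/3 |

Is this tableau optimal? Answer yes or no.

Every z-row coefficient is ≥ 0, so the tableau is optimal.

yes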